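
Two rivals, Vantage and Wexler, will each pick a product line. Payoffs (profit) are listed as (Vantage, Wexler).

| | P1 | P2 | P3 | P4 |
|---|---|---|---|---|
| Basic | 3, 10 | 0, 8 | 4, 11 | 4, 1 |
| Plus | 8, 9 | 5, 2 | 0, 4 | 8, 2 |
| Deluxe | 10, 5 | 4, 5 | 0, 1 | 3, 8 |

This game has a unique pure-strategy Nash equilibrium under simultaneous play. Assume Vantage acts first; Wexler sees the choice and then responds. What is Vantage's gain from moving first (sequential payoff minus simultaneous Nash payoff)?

4

Wexler best-responds to each possible Vantage move:
- Basic: BR = P3, leader payoff 4.
- Plus: BR = P1, leader payoff 8.
- Deluxe: BR = P4, leader payoff 3.
Vantage's induced payoffs are 4, 8, 3, so Vantage commits to Plus. Subgame-perfect outcome: (Plus, P1) with payoffs (8, 9).
Now find the simultaneous Nash equilibrium.
Vantage's best replies: P1→Deluxe; P2→Plus; P3→Basic; P4→Plus.
Wexler's best replies: Basic→P3; Plus→P1; Deluxe→P4.
The unique mutual best reply is (Basic, P3), giving (4, 11).
Vantage's commitment gain: 8 − 4 = 4.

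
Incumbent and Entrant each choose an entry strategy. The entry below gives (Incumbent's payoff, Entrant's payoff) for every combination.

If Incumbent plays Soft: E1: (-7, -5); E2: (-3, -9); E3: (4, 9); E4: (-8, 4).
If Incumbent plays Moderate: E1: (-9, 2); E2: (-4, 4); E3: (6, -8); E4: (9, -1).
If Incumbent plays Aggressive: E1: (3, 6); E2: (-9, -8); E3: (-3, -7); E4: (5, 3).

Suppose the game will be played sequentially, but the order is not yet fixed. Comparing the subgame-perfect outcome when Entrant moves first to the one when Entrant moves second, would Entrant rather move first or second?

second

If Incumbent leads: Entrant's best replies are Soft→E3, Moderate→E2, Aggressive→E1; Incumbent's induced payoffs 4, -4, 3; outcome (Soft, E3), payoffs (4, 9).
If Entrant leads: Incumbent's best replies are E1→Aggressive, E2→Soft, E3→Moderate, E4→Moderate; Entrant's induced payoffs 6, -9, -8, -1; outcome (Aggressive, E1), payoffs (3, 6).
Entrant gets 6 moving first and 9 moving second, so Entrant prefers to move second.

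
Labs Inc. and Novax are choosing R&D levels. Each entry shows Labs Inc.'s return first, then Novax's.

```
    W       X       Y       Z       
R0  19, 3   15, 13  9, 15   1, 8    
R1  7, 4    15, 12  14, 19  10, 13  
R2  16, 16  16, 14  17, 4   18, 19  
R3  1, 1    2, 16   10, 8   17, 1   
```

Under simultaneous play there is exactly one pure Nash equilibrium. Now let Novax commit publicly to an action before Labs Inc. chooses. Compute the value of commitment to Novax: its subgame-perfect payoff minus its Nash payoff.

Work backward from Labs Inc.'s decision.
- W → Labs Inc. plays R0 (best of 19, 7, 16, 1); Novax gets 3.
- X → Labs Inc. plays R2 (best of 15, 15, 16, 2); Novax gets 14.
- Y → Labs Inc. plays R2 (best of 9, 14, 17, 10); Novax gets 4.
- Z → Labs Inc. plays R2 (best of 1, 10, 18, 17); Novax gets 19.
Among 3, 14, 4, 19, the best is 19 at Z. Subgame-perfect outcome: (R2, Z) with payoffs (18, 19).
Now find the simultaneous Nash equilibrium.
Labs Inc.'s best replies: W→R0; X→R2; Y→R2; Z→R2.
Novax's best replies: R0→Y; R1→Y; R2→Z; R3→X.
Only (R2, Z) has each player best-responding; Nash payoffs (18, 19).
Novax's commitment gain: 19 − 19 = 0.

0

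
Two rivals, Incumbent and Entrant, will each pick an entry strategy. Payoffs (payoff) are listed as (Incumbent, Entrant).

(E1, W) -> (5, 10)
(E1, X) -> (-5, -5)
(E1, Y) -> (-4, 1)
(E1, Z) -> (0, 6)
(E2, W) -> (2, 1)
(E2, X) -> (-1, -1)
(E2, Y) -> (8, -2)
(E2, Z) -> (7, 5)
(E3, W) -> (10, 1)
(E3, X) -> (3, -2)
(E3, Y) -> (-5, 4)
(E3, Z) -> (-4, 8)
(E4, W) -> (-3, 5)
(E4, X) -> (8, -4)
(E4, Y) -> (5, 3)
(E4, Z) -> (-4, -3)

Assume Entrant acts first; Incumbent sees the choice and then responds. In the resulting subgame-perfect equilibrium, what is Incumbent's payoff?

Solve by backward induction (Entrant leads).
- W → Incumbent plays E3 (best of 5, 2, 10, -3); Entrant gets 1.
- X → Incumbent plays E4 (best of -5, -1, 3, 8); Entrant gets -4.
- Y → Incumbent plays E2 (best of -4, 8, -5, 5); Entrant gets -2.
- Z → Incumbent plays E2 (best of 0, 7, -4, -4); Entrant gets 5.
Entrant's induced payoffs are 1, -4, -2, 5, so Entrant commits to Z. Subgame-perfect outcome: (E2, Z) with payoffs (7, 5).

7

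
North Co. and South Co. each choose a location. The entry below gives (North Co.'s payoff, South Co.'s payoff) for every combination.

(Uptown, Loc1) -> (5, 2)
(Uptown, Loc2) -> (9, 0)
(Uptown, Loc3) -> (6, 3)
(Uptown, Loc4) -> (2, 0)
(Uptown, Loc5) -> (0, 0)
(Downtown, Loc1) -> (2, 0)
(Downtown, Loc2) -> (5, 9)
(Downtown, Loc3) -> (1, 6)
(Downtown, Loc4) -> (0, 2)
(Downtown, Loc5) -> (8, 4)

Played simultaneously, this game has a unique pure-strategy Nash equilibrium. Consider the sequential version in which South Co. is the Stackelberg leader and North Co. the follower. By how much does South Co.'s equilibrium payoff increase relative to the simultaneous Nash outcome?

1

Work backward from North Co.'s decision.
- Loc1 → North Co. plays Uptown (best of 5, 2); South Co. gets 2.
- Loc2 → North Co. plays Uptown (best of 9, 5); South Co. gets 0.
- Loc3 → North Co. plays Uptown (best of 6, 1); South Co. gets 3.
- Loc4 → North Co. plays Uptown (best of 2, 0); South Co. gets 0.
- Loc5 → North Co. plays Downtown (best of 0, 8); South Co. gets 4.
South Co.'s induced payoffs are 2, 0, 3, 0, 4, so South Co. commits to Loc5. Subgame-perfect outcome: (Downtown, Loc5) with payoffs (8, 4).
Under simultaneous play:
North Co.'s best replies: Loc1→Uptown; Loc2→Uptown; Loc3→Uptown; Loc4→Uptown; Loc5→Downtown.
South Co.'s best replies: Uptown→Loc3; Downtown→Loc2.
The unique mutual best reply is (Uptown, Loc3), giving (6, 3).
South Co.'s commitment gain: 4 − 3 = 1.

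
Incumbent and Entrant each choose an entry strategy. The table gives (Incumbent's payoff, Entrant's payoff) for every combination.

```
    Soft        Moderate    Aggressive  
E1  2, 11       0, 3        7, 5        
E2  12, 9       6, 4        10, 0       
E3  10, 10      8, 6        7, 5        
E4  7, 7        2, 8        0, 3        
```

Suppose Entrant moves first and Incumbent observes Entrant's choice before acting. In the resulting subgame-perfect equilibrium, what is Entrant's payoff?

9

Work backward from Incumbent's decision.
- Soft → Incumbent plays E2 (best of 2, 12, 10, 7); Entrant gets 9.
- Moderate → Incumbent plays E3 (best of 0, 6, 8, 2); Entrant gets 6.
- Aggressive → Incumbent plays E2 (best of 7, 10, 7, 0); Entrant gets 0.
Among 9, 6, 0, the best is 9 at Soft. Subgame-perfect outcome: (E2, Soft) with payoffs (12, 9).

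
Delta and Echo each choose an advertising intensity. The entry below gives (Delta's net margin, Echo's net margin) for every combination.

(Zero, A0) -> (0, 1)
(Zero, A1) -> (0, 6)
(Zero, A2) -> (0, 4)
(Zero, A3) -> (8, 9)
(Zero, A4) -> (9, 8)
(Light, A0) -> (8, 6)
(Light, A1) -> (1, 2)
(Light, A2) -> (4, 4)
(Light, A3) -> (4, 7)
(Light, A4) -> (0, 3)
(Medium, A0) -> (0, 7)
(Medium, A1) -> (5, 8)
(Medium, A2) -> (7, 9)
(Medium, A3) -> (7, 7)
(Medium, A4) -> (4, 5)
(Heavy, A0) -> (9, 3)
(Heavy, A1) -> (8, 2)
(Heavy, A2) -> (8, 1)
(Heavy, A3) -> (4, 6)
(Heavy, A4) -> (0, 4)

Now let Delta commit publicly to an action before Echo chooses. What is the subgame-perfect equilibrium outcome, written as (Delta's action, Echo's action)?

Work backward from Echo's decision.
- Zero → Echo plays A3 (best of 1, 6, 4, 9, 8); Delta gets 8.
- Light → Echo plays A3 (best of 6, 2, 4, 7, 3); Delta gets 4.
- Medium → Echo plays A2 (best of 7, 8, 9, 7, 5); Delta gets 7.
- Heavy → Echo plays A3 (best of 3, 2, 1, 6, 4); Delta gets 4.
Delta's induced payoffs are 8, 4, 7, 4, so Delta commits to Zero. Subgame-perfect outcome: (Zero, A3) with payoffs (8, 9).

(Zero, A3)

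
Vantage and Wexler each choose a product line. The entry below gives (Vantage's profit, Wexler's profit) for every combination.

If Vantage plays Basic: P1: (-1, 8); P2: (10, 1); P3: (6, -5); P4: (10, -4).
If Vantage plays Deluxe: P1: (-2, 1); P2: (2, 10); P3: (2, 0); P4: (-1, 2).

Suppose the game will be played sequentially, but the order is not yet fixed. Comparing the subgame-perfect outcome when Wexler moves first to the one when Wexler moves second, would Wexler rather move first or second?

second

If Vantage leads: Wexler's best replies are Basic→P1, Deluxe→P2; Vantage's induced payoffs -1, 2; outcome (Deluxe, P2), payoffs (2, 10).
If Wexler leads: Vantage's best replies are P1→Basic, P2→Basic, P3→Basic, P4→Basic; Wexler's induced payoffs 8, 1, -5, -4; outcome (Basic, P1), payoffs (-1, 8).
Wexler gets 8 moving first and 10 moving second, so Wexler prefers to move second.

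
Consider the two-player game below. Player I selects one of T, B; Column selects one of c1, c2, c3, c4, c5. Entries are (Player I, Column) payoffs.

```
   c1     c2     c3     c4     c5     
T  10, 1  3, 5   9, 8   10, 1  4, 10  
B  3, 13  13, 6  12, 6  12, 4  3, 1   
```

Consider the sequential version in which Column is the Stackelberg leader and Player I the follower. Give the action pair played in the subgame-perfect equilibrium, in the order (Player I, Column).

(T, c5)

Player I best-responds to each possible Column move:
- c1: BR = T, leader payoff 1.
- c2: BR = B, leader payoff 6.
- c3: BR = B, leader payoff 6.
- c4: BR = B, leader payoff 4.
- c5: BR = T, leader payoff 10.
Among 1, 6, 6, 4, 10, the best is 10 at c5. Subgame-perfect outcome: (T, c5) with payoffs (4, 10).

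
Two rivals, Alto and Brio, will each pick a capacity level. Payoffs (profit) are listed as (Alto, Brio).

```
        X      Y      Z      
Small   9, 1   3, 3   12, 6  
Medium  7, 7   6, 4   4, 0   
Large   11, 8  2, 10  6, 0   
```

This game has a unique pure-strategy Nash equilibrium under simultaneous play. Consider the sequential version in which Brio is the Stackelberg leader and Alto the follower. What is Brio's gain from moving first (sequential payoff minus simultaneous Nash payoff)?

2

Backward induction with Brio moving first.
- X: Alto compares 9, 7, 11 and picks Large; Brio would get 8.
- Y: Alto compares 3, 6, 2 and picks Medium; Brio would get 4.
- Z: Alto compares 12, 4, 6 and picks Small; Brio would get 6.
Brio's induced payoffs are 8, 4, 6, so Brio commits to X. Subgame-perfect outcome: (Large, X) with payoffs (11, 8).
For the simultaneous game, intersect best replies.
Alto's best replies: X→Large; Y→Medium; Z→Small.
Brio's best replies: Small→Z; Medium→X; Large→Y.
Only (Small, Z) has each player best-responding; Nash payoffs (12, 6).
Brio's commitment gain: 8 − 6 = 2.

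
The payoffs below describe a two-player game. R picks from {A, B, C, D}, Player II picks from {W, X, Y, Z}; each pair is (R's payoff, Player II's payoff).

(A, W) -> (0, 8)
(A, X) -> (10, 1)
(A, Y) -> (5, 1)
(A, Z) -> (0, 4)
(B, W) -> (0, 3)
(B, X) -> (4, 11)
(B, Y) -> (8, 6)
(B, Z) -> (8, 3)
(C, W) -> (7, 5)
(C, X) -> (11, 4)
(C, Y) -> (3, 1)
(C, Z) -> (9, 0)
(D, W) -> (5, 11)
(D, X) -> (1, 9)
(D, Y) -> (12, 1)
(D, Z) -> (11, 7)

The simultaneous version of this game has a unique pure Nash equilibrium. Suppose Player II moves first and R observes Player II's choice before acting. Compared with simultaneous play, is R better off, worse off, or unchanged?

Backward induction with Player II moving first.
- W: BR = C, leader payoff 5.
- X: BR = C, leader payoff 4.
- Y: BR = D, leader payoff 1.
- Z: BR = D, leader payoff 7.
Player II's induced payoffs are 5, 4, 1, 7, so Player II commits to Z. Subgame-perfect outcome: (D, Z) with payoffs (11, 7).
For the simultaneous game, intersect best replies.
R's best replies: W→C; X→C; Y→D; Z→D.
Player II's best replies: A→W; B→X; C→W; D→W.
Only (C, W) has each player best-responding; Nash payoffs (7, 5).
R earns 11 sequentially versus 7 at the Nash outcome: better off.

better off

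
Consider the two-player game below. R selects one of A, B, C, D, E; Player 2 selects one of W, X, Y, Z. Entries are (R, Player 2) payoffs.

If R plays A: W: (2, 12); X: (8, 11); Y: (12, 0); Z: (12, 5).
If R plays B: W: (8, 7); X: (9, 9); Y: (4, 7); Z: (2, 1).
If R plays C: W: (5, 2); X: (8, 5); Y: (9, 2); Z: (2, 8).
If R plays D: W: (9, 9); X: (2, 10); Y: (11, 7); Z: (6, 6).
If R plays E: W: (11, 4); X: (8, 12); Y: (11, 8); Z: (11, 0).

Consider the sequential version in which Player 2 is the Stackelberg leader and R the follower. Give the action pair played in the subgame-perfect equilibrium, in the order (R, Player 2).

Work backward from R's decision.
- W: BR = E, leader payoff 4.
- X: BR = B, leader payoff 9.
- Y: BR = A, leader payoff 0.
- Z: BR = A, leader payoff 5.
Maximizing over 4, 9, 0, 5, Player 2 chooses X. Subgame-perfect outcome: (B, X) with payoffs (9, 9).

(B, X)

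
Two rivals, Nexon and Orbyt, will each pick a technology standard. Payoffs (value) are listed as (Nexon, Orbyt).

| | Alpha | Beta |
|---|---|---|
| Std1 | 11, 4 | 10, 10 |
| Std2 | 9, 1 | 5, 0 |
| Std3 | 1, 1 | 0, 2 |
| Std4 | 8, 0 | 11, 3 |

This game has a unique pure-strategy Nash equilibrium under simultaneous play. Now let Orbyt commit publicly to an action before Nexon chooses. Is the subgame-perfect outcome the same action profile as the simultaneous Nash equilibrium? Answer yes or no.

no

Solve by backward induction (Orbyt leads).
- Alpha → Nexon plays Std1 (best of 11, 9, 1, 8); Orbyt gets 4.
- Beta → Nexon plays Std4 (best of 10, 5, 0, 11); Orbyt gets 3.
Maximizing over 4, 3, Orbyt chooses Alpha. Subgame-perfect outcome: (Std1, Alpha) with payoffs (11, 4).
For the simultaneous game, intersect best replies.
Nexon's best replies: Alpha→Std1; Beta→Std4.
Orbyt's best replies: Std1→Beta; Std2→Alpha; Std3→Beta; Std4→Beta.
Only (Std4, Beta) has each player best-responding; Nash payoffs (11, 3).
Sequential outcome (Std1, Alpha) differs from the Nash profile (Std4, Beta).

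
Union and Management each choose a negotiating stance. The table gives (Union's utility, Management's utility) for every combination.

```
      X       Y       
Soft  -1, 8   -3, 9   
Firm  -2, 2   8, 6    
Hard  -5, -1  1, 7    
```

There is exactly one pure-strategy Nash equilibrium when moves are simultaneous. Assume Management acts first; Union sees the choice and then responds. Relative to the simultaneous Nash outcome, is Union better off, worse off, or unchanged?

Solve by backward induction (Management leads).
- X: BR = Soft, leader payoff 8.
- Y: BR = Firm, leader payoff 6.
Maximizing over 8, 6, Management chooses X. Subgame-perfect outcome: (Soft, X) with payoffs (-1, 8).
For the simultaneous game, intersect best replies.
Union's best replies: X→Soft; Y→Firm.
Management's best replies: Soft→Y; Firm→Y; Hard→Y.
Only (Firm, Y) has each player best-responding; Nash payoffs (8, 6).
Union earns -1 sequentially versus 8 at the Nash outcome: worse off.

worse off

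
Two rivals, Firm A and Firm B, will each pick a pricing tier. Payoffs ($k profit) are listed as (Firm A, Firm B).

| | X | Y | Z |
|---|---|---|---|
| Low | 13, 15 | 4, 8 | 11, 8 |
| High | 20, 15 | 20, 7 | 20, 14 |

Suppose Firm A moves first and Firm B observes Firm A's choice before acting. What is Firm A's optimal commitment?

Firm B best-responds to each possible Firm A move:
- Low → Firm B plays X (best of 15, 8, 8); Firm A gets 13.
- High → Firm B plays X (best of 15, 7, 14); Firm A gets 20.
Maximizing over 13, 20, Firm A chooses High. Subgame-perfect outcome: (High, X) with payoffs (20, 15).

High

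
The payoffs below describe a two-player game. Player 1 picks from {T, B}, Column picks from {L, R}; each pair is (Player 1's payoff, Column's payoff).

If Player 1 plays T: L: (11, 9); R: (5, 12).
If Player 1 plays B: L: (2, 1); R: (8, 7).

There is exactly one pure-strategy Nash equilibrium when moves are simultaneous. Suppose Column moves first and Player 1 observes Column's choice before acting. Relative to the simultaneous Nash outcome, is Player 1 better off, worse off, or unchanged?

better off

Backward induction with Column moving first.
- L: Player 1 compares 11, 2 and picks T; Column would get 9.
- R: Player 1 compares 5, 8 and picks B; Column would get 7.
Column's induced payoffs are 9, 7, so Column commits to L. Subgame-perfect outcome: (T, L) with payoffs (11, 9).
For the simultaneous game, intersect best replies.
Player 1's best replies: L→T; R→B.
Column's best replies: T→R; B→R.
The unique mutual best reply is (B, R), giving (8, 7).
Player 1 earns 11 sequentially versus 8 at the Nash outcome: better off.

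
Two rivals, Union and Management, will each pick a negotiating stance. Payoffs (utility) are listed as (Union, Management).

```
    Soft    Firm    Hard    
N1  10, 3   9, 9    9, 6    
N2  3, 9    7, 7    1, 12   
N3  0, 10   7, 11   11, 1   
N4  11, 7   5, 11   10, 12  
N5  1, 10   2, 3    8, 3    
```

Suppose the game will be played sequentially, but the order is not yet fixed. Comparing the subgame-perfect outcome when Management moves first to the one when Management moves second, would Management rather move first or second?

second

If Union leads: Management's best replies are N1→Firm, N2→Hard, N3→Firm, N4→Hard, N5→Soft; Union's induced payoffs 9, 1, 7, 10, 1; outcome (N4, Hard), payoffs (10, 12).
If Management leads: Union's best replies are Soft→N4, Firm→N1, Hard→N3; Management's induced payoffs 7, 9, 1; outcome (N1, Firm), payoffs (9, 9).
Management gets 9 moving first and 12 moving second, so Management prefers to move second.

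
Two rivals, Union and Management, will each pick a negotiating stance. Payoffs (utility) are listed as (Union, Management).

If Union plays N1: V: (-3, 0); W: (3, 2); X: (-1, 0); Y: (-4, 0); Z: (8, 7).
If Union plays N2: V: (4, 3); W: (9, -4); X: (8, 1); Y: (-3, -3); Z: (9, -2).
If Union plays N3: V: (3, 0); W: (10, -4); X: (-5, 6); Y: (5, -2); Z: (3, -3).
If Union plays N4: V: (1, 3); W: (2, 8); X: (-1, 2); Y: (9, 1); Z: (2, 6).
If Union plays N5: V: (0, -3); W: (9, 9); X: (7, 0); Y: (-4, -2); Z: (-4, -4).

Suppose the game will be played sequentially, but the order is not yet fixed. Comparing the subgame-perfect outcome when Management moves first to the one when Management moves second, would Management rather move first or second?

If Union leads: Management's best replies are N1→Z, N2→V, N3→X, N4→W, N5→W; Union's induced payoffs 8, 4, -5, 2, 9; outcome (N5, W), payoffs (9, 9).
If Management leads: Union's best replies are V→N2, W→N3, X→N2, Y→N4, Z→N2; Management's induced payoffs 3, -4, 1, 1, -2; outcome (N2, V), payoffs (4, 3).
Management gets 3 moving first and 9 moving second, so Management prefers to move second.

second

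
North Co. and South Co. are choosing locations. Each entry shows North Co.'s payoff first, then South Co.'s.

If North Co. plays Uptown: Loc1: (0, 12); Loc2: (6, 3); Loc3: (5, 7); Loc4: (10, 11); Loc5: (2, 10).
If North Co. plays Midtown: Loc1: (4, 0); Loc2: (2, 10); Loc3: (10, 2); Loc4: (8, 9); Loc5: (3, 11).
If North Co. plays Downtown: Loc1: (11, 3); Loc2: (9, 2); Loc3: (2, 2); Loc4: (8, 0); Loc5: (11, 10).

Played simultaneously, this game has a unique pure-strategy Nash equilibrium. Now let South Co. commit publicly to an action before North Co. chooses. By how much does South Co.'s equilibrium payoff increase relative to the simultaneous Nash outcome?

Backward induction with South Co. moving first.
- Loc1: BR = Downtown, leader payoff 3.
- Loc2: BR = Downtown, leader payoff 2.
- Loc3: BR = Midtown, leader payoff 2.
- Loc4: BR = Uptown, leader payoff 11.
- Loc5: BR = Downtown, leader payoff 10.
South Co.'s induced payoffs are 3, 2, 2, 11, 10, so South Co. commits to Loc4. Subgame-perfect outcome: (Uptown, Loc4) with payoffs (10, 11).
For the simultaneous game, intersect best replies.
North Co.'s best replies: Loc1→Downtown; Loc2→Downtown; Loc3→Midtown; Loc4→Uptown; Loc5→Downtown.
South Co.'s best replies: Uptown→Loc1; Midtown→Loc5; Downtown→Loc5.
Only (Downtown, Loc5) has each player best-responding; Nash payoffs (11, 10).
South Co.'s commitment gain: 11 − 10 = 1.

1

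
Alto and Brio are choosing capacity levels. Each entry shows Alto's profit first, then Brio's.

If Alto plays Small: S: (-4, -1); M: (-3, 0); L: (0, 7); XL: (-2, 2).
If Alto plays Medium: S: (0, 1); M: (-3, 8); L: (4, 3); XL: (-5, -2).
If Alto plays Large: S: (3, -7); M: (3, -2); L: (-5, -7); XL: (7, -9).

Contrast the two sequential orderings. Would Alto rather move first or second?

second

If Alto leads: Brio's best replies are Small→L, Medium→M, Large→M; Alto's induced payoffs 0, -3, 3; outcome (Large, M), payoffs (3, -2).
If Brio leads: Alto's best replies are S→Large, M→Large, L→Medium, XL→Large; Brio's induced payoffs -7, -2, 3, -9; outcome (Medium, L), payoffs (4, 3).
Alto gets 3 moving first and 4 moving second, so Alto prefers to move second.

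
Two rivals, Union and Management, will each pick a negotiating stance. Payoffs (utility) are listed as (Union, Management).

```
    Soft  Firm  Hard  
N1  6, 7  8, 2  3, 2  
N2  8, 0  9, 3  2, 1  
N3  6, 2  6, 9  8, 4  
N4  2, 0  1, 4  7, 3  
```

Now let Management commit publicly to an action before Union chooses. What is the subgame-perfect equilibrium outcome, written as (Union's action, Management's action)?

Backward induction with Management moving first.
- Soft: Union compares 6, 8, 6, 2 and picks N2; Management would get 0.
- Firm: Union compares 8, 9, 6, 1 and picks N2; Management would get 3.
- Hard: Union compares 3, 2, 8, 7 and picks N3; Management would get 4.
Management's induced payoffs are 0, 3, 4, so Management commits to Hard. Subgame-perfect outcome: (N3, Hard) with payoffs (8, 4).

(N3, Hard)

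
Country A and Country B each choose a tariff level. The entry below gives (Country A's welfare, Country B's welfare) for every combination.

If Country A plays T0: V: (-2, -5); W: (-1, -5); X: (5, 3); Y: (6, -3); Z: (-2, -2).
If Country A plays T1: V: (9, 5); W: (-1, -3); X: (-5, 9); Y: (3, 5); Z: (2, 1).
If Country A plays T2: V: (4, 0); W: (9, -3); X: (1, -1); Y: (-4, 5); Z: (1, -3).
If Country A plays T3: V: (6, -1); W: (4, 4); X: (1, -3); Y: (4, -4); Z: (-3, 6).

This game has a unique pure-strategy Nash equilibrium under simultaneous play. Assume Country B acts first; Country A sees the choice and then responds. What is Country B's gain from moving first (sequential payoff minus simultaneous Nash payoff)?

2

Solve by backward induction (Country B leads).
- V: Country A compares -2, 9, 4, 6 and picks T1; Country B would get 5.
- W: Country A compares -1, -1, 9, 4 and picks T2; Country B would get -3.
- X: Country A compares 5, -5, 1, 1 and picks T0; Country B would get 3.
- Y: Country A compares 6, 3, -4, 4 and picks T0; Country B would get -3.
- Z: Country A compares -2, 2, 1, -3 and picks T1; Country B would get 1.
Maximizing over 5, -3, 3, -3, 1, Country B chooses V. Subgame-perfect outcome: (T1, V) with payoffs (9, 5).
Now find the simultaneous Nash equilibrium.
Country A's best replies: V→T1; W→T2; X→T0; Y→T0; Z→T1.
Country B's best replies: T0→X; T1→X; T2→Y; T3→Z.
The unique mutual best reply is (T0, X), giving (5, 3).
Country B's commitment gain: 5 − 3 = 2.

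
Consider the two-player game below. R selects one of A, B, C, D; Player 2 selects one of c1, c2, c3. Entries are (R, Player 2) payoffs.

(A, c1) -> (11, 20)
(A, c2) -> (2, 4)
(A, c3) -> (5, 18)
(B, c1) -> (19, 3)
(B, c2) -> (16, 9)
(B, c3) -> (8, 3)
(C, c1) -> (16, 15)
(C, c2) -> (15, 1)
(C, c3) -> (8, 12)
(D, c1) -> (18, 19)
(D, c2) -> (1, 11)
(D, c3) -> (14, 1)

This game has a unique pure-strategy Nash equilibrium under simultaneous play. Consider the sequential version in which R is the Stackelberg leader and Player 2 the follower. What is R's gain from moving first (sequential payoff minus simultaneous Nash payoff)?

2

Work backward from Player 2's decision.
- A: BR = c1, leader payoff 11.
- B: BR = c2, leader payoff 16.
- C: BR = c1, leader payoff 16.
- D: BR = c1, leader payoff 18.
Maximizing over 11, 16, 16, 18, R chooses D. Subgame-perfect outcome: (D, c1) with payoffs (18, 19).
Under simultaneous play:
R's best replies: c1→B; c2→B; c3→D.
Player 2's best replies: A→c1; B→c2; C→c1; D→c1.
The unique mutual best reply is (B, c2), giving (16, 9).
R's commitment gain: 18 − 16 = 2.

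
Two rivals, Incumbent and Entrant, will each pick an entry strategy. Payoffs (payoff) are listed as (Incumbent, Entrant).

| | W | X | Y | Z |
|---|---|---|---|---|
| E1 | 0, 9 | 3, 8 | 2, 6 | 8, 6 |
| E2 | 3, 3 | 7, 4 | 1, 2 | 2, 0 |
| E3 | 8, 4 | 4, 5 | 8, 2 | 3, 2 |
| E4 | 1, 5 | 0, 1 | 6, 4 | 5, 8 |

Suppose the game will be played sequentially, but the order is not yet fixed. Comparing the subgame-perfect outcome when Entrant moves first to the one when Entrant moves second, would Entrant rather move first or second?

If Incumbent leads: Entrant's best replies are E1→W, E2→X, E3→X, E4→Z; Incumbent's induced payoffs 0, 7, 4, 5; outcome (E2, X), payoffs (7, 4).
If Entrant leads: Incumbent's best replies are W→E3, X→E2, Y→E3, Z→E1; Entrant's induced payoffs 4, 4, 2, 6; outcome (E1, Z), payoffs (8, 6).
Entrant gets 6 moving first and 4 moving second, so Entrant prefers to move first.

first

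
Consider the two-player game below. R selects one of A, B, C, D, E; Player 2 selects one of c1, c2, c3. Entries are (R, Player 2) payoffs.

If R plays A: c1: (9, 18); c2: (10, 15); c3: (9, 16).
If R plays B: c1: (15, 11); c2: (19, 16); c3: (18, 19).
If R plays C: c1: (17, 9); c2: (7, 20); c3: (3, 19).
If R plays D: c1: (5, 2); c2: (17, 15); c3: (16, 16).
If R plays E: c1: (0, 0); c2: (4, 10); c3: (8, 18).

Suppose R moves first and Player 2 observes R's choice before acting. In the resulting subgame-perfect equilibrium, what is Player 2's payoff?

Backward induction with R moving first.
- A: BR = c1, leader payoff 9.
- B: BR = c3, leader payoff 18.
- C: BR = c2, leader payoff 7.
- D: BR = c3, leader payoff 16.
- E: BR = c3, leader payoff 8.
R's induced payoffs are 9, 18, 7, 16, 8, so R commits to B. Subgame-perfect outcome: (B, c3) with payoffs (18, 19).

19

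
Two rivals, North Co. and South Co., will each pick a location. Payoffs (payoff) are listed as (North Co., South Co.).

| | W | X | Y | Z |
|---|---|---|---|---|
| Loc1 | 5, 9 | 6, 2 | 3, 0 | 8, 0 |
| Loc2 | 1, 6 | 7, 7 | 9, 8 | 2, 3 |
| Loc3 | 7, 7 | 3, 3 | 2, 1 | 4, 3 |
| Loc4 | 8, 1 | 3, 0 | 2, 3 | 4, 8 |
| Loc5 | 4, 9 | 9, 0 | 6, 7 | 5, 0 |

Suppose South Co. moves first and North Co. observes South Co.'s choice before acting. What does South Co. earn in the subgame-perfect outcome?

8

North Co. best-responds to each possible South Co. move:
- W → North Co. plays Loc4 (best of 5, 1, 7, 8, 4); South Co. gets 1.
- X → North Co. plays Loc5 (best of 6, 7, 3, 3, 9); South Co. gets 0.
- Y → North Co. plays Loc2 (best of 3, 9, 2, 2, 6); South Co. gets 8.
- Z → North Co. plays Loc1 (best of 8, 2, 4, 4, 5); South Co. gets 0.
Among 1, 0, 8, 0, the best is 8 at Y. Subgame-perfect outcome: (Loc2, Y) with payoffs (9, 8).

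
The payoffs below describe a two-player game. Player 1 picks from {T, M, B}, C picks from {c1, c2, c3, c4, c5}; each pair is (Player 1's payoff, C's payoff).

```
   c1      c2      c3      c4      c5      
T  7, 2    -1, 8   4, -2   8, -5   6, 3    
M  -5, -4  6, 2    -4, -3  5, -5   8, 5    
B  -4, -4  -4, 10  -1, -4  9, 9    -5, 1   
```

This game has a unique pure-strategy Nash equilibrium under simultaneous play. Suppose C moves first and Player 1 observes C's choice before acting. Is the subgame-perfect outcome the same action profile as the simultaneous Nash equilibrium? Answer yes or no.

Player 1 best-responds to each possible C move:
- c1: BR = T, leader payoff 2.
- c2: BR = M, leader payoff 2.
- c3: BR = T, leader payoff -2.
- c4: BR = B, leader payoff 9.
- c5: BR = M, leader payoff 5.
C's induced payoffs are 2, 2, -2, 9, 5, so C commits to c4. Subgame-perfect outcome: (B, c4) with payoffs (9, 9).
Now find the simultaneous Nash equilibrium.
Player 1's best replies: c1→T; c2→M; c3→T; c4→B; c5→M.
C's best replies: T→c2; M→c5; B→c2.
The unique mutual best reply is (M, c5), giving (8, 5).
Sequential outcome (B, c4) differs from the Nash profile (M, c5).

no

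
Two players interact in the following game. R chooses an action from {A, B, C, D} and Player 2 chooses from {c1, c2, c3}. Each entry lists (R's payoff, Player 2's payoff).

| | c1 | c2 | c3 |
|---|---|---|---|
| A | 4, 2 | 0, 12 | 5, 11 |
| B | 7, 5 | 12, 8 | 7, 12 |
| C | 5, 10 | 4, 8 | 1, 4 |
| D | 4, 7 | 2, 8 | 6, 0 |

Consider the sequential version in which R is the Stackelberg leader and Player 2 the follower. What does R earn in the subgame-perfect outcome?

7

Work backward from Player 2's decision.
- A: Player 2 compares 2, 12, 11 and picks c2; R would get 0.
- B: Player 2 compares 5, 8, 12 and picks c3; R would get 7.
- C: Player 2 compares 10, 8, 4 and picks c1; R would get 5.
- D: Player 2 compares 7, 8, 0 and picks c2; R would get 2.
R's induced payoffs are 0, 7, 5, 2, so R commits to B. Subgame-perfect outcome: (B, c3) with payoffs (7, 12).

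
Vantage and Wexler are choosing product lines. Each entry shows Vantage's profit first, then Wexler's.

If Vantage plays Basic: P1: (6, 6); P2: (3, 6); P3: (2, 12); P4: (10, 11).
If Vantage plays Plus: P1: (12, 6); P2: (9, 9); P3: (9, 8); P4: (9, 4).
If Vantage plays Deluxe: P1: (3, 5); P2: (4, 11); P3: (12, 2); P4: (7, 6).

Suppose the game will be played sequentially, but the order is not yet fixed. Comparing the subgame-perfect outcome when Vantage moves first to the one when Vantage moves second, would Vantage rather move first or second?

If Vantage leads: Wexler's best replies are Basic→P3, Plus→P2, Deluxe→P2; Vantage's induced payoffs 2, 9, 4; outcome (Plus, P2), payoffs (9, 9).
If Wexler leads: Vantage's best replies are P1→Plus, P2→Plus, P3→Deluxe, P4→Basic; Wexler's induced payoffs 6, 9, 2, 11; outcome (Basic, P4), payoffs (10, 11).
Vantage gets 9 moving first and 10 moving second, so Vantage prefers to move second.

second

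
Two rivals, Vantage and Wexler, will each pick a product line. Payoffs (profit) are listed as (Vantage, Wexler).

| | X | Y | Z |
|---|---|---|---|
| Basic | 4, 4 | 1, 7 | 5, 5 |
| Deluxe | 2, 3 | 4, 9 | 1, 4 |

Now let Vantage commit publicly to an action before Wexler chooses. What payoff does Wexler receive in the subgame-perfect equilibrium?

Wexler best-responds to each possible Vantage move:
- Basic: BR = Y, leader payoff 1.
- Deluxe: BR = Y, leader payoff 4.
Maximizing over 1, 4, Vantage chooses Deluxe. Subgame-perfect outcome: (Deluxe, Y) with payoffs (4, 9).

9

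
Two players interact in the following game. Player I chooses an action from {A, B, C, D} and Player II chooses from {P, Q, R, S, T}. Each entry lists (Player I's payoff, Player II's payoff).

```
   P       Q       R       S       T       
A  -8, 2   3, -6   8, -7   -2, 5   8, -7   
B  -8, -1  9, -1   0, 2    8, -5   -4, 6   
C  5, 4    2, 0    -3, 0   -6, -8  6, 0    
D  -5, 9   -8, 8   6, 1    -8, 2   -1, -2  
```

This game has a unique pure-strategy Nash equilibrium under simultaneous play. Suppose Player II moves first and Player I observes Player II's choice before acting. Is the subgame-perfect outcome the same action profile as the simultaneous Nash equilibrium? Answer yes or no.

yes

Player I best-responds to each possible Player II move:
- P → Player I plays C (best of -8, -8, 5, -5); Player II gets 4.
- Q → Player I plays B (best of 3, 9, 2, -8); Player II gets -1.
- R → Player I plays A (best of 8, 0, -3, 6); Player II gets -7.
- S → Player I plays B (best of -2, 8, -6, -8); Player II gets -5.
- T → Player I plays A (best of 8, -4, 6, -1); Player II gets -7.
Among 4, -1, -7, -5, -7, the best is 4 at P. Subgame-perfect outcome: (C, P) with payoffs (5, 4).
Now find the simultaneous Nash equilibrium.
Player I's best replies: P→C; Q→B; R→A; S→B; T→A.
Player II's best replies: A→S; B→T; C→P; D→P.
The unique mutual best reply is (C, P), giving (5, 4).
Sequential outcome (C, P) coincides with the Nash profile (C, P).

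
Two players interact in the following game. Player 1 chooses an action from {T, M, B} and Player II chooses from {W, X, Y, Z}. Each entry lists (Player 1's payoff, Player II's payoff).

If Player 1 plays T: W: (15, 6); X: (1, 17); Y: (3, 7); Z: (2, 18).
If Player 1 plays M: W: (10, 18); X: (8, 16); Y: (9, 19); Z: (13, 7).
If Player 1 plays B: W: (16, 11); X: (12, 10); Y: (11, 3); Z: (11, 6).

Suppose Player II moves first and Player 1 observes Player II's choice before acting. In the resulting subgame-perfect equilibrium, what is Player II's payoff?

11

Player 1 best-responds to each possible Player II move:
- W → Player 1 plays B (best of 15, 10, 16); Player II gets 11.
- X → Player 1 plays B (best of 1, 8, 12); Player II gets 10.
- Y → Player 1 plays B (best of 3, 9, 11); Player II gets 3.
- Z → Player 1 plays M (best of 2, 13, 11); Player II gets 7.
Among 11, 10, 3, 7, the best is 11 at W. Subgame-perfect outcome: (B, W) with payoffs (16, 11).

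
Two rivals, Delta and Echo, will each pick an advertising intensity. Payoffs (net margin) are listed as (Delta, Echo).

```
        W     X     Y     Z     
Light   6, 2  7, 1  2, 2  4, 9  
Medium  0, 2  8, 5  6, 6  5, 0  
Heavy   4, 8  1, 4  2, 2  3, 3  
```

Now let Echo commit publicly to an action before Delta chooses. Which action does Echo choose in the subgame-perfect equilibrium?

Y

Backward induction with Echo moving first.
- W → Delta plays Light (best of 6, 0, 4); Echo gets 2.
- X → Delta plays Medium (best of 7, 8, 1); Echo gets 5.
- Y → Delta plays Medium (best of 2, 6, 2); Echo gets 6.
- Z → Delta plays Medium (best of 4, 5, 3); Echo gets 0.
Echo's induced payoffs are 2, 5, 6, 0, so Echo commits to Y. Subgame-perfect outcome: (Medium, Y) with payoffs (6, 6).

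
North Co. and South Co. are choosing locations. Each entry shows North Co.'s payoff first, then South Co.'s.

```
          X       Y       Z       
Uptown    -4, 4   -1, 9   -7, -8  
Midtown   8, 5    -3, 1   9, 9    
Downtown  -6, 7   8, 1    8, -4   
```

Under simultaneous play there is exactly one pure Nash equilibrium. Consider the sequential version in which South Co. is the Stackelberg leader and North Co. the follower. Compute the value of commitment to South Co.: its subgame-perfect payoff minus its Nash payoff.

Solve by backward induction (South Co. leads).
- X: North Co. compares -4, 8, -6 and picks Midtown; South Co. would get 5.
- Y: North Co. compares -1, -3, 8 and picks Downtown; South Co. would get 1.
- Z: North Co. compares -7, 9, 8 and picks Midtown; South Co. would get 9.
Among 5, 1, 9, the best is 9 at Z. Subgame-perfect outcome: (Midtown, Z) with payoffs (9, 9).
For the simultaneous game, intersect best replies.
North Co.'s best replies: X→Midtown; Y→Downtown; Z→Midtown.
South Co.'s best replies: Uptown→Y; Midtown→Z; Downtown→X.
The unique mutual best reply is (Midtown, Z), giving (9, 9).
South Co.'s commitment gain: 9 − 9 = 0.

0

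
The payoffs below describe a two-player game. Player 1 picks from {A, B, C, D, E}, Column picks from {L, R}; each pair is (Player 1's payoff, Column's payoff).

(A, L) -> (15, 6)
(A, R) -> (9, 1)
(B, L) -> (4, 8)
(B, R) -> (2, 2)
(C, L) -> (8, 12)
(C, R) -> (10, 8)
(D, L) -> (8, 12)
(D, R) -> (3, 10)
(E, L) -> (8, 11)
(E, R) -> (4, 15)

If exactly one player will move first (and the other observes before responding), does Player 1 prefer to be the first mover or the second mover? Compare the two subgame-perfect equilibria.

If Player 1 leads: Column's best replies are A→L, B→L, C→L, D→L, E→R; Player 1's induced payoffs 15, 4, 8, 8, 4; outcome (A, L), payoffs (15, 6).
If Column leads: Player 1's best replies are L→A, R→C; Column's induced payoffs 6, 8; outcome (C, R), payoffs (10, 8).
Player 1 gets 15 moving first and 10 moving second, so Player 1 prefers to move first.

first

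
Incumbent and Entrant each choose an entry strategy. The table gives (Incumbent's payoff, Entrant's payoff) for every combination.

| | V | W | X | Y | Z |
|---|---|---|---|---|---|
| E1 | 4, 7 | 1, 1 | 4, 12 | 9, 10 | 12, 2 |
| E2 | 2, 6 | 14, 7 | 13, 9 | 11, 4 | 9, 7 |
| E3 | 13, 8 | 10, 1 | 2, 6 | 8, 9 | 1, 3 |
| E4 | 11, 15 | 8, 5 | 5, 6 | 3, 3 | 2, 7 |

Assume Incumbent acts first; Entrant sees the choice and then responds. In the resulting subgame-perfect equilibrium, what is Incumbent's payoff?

Backward induction with Incumbent moving first.
- E1: Entrant compares 7, 1, 12, 10, 2 and picks X; Incumbent would get 4.
- E2: Entrant compares 6, 7, 9, 4, 7 and picks X; Incumbent would get 13.
- E3: Entrant compares 8, 1, 6, 9, 3 and picks Y; Incumbent would get 8.
- E4: Entrant compares 15, 5, 6, 3, 7 and picks V; Incumbent would get 11.
Among 4, 13, 8, 11, the best is 13 at E2. Subgame-perfect outcome: (E2, X) with payoffs (13, 9).

13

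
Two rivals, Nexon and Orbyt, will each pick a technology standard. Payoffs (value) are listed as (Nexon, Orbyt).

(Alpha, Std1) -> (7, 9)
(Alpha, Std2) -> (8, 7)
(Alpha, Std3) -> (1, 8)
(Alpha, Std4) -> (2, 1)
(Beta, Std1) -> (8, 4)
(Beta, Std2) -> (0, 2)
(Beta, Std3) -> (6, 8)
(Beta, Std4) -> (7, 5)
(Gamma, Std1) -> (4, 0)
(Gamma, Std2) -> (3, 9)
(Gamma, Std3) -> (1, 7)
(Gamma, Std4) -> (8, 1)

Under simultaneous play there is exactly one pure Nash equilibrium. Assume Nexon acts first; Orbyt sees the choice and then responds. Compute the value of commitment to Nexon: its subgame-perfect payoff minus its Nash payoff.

1

Work backward from Orbyt's decision.
- Alpha: Orbyt compares 9, 7, 8, 1 and picks Std1; Nexon would get 7.
- Beta: Orbyt compares 4, 2, 8, 5 and picks Std3; Nexon would get 6.
- Gamma: Orbyt compares 0, 9, 7, 1 and picks Std2; Nexon would get 3.
Maximizing over 7, 6, 3, Nexon chooses Alpha. Subgame-perfect outcome: (Alpha, Std1) with payoffs (7, 9).
For the simultaneous game, intersect best replies.
Nexon's best replies: Std1→Beta; Std2→Alpha; Std3→Beta; Std4→Gamma.
Orbyt's best replies: Alpha→Std1; Beta→Std3; Gamma→Std2.
Only (Beta, Std3) has each player best-responding; Nash payoffs (6, 8).
Nexon's commitment gain: 7 − 6 = 1.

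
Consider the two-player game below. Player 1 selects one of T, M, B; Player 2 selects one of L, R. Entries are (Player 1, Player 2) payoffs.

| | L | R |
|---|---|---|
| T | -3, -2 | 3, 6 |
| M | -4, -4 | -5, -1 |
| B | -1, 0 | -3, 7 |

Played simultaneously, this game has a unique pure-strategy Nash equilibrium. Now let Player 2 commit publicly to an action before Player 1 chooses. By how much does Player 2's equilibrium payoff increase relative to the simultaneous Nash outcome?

Work backward from Player 1's decision.
- L: BR = B, leader payoff 0.
- R: BR = T, leader payoff 6.
Among 0, 6, the best is 6 at R. Subgame-perfect outcome: (T, R) with payoffs (3, 6).
Now find the simultaneous Nash equilibrium.
Player 1's best replies: L→B; R→T.
Player 2's best replies: T→R; M→R; B→R.
Only (T, R) has each player best-responding; Nash payoffs (3, 6).
Player 2's commitment gain: 6 − 6 = 0.

0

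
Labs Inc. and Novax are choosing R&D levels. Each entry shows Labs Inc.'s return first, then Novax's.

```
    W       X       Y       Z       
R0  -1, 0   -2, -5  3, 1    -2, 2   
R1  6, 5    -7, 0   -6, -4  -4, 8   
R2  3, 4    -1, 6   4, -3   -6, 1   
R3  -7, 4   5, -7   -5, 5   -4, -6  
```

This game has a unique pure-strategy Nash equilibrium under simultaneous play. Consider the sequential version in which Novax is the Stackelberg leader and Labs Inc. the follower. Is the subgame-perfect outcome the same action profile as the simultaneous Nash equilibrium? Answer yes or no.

Backward induction with Novax moving first.
- W: Labs Inc. compares -1, 6, 3, -7 and picks R1; Novax would get 5.
- X: Labs Inc. compares -2, -7, -1, 5 and picks R3; Novax would get -7.
- Y: Labs Inc. compares 3, -6, 4, -5 and picks R2; Novax would get -3.
- Z: Labs Inc. compares -2, -4, -6, -4 and picks R0; Novax would get 2.
Maximizing over 5, -7, -3, 2, Novax chooses W. Subgame-perfect outcome: (R1, W) with payoffs (6, 5).
Under simultaneous play:
Labs Inc.'s best replies: W→R1; X→R3; Y→R2; Z→R0.
Novax's best replies: R0→Z; R1→Z; R2→X; R3→Y.
Only (R0, Z) has each player best-responding; Nash payoffs (-2, 2).
Sequential outcome (R1, W) differs from the Nash profile (R0, Z).

no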